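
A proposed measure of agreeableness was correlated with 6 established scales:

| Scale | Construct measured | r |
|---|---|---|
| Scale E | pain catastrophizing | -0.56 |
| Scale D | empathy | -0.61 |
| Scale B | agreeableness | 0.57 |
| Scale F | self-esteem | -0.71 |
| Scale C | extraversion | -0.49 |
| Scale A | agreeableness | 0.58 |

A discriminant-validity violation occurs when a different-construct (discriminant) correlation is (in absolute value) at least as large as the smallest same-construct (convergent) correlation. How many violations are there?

2

Convergent (same construct = agreeableness): Scale B, Scale A.
Smallest convergent = 0.57. Discriminant |r|: 0.56, 0.61, 0.71, 0.49; count ≥ 0.57 → 2.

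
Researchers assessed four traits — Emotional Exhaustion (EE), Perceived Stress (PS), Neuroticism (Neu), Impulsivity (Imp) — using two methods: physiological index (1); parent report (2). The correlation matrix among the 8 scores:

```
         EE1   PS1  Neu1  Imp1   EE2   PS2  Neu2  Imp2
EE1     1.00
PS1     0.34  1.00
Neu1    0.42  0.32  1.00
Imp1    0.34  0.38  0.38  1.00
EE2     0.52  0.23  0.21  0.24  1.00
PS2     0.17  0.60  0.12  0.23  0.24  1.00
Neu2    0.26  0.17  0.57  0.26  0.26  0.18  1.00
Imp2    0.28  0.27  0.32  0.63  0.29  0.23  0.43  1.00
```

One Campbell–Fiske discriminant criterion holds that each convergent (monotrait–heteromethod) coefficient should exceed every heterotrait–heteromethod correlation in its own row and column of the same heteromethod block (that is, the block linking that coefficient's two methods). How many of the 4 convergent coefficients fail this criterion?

Convergent coefficients and their comparison sets:
EE (methods 1·2): 0.52 vs {0.17, 0.23, 0.26, 0.21, 0.28, 0.24} → pass.
PS (methods 1·2): 0.60 vs {0.23, 0.17, 0.17, 0.12, 0.27, 0.23} → pass.
Neu (methods 1·2): 0.57 vs {0.21, 0.26, 0.12, 0.17, 0.32, 0.26} → pass.
Imp (methods 1·2): 0.63 vs {0.24, 0.28, 0.23, 0.27, 0.26, 0.32} → pass.
0 of 4 fail.

0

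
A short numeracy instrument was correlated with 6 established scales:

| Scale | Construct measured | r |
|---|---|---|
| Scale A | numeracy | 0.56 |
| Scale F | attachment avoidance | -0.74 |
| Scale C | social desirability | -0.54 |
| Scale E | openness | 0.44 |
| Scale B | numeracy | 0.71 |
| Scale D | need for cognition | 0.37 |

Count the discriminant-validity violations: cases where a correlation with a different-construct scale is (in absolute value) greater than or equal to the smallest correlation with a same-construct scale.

1

Convergent (same construct = numeracy): Scale A, Scale B.
Smallest convergent = 0.56. Discriminant |r|: 0.74, 0.54, 0.44, 0.37; count ≥ 0.56 → 1.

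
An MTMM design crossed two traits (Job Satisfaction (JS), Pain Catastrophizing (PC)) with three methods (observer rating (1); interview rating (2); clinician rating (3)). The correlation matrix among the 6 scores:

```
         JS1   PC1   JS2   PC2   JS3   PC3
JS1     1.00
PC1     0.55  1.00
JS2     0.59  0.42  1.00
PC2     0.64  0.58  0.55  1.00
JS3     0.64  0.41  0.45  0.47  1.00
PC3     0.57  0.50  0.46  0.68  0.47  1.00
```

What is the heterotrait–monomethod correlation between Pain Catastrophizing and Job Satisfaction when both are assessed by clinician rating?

Different traits, same method: r(PC3, JS3) = 0.47.

0.47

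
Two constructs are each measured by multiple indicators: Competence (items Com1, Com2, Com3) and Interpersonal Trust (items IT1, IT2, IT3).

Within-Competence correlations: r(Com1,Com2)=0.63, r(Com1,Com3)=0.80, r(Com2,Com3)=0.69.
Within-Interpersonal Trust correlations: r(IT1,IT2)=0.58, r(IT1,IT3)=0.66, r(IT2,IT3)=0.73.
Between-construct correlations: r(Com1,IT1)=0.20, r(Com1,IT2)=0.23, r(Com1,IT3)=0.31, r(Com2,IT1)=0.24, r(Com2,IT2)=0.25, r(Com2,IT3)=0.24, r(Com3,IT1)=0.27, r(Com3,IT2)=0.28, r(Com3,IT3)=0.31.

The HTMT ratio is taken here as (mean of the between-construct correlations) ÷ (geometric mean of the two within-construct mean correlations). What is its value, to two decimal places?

0.38

Between-construct mean = 2.33/9 = 0.2589.
Mean within-Com = 2.12/3 = 0.7067; mean within-IT = 1.97/3 = 0.6567.
Geometric mean = √(0.7067 × 0.6567) = 0.6812.
HTMT = 0.2589 / 0.6812 = 0.38.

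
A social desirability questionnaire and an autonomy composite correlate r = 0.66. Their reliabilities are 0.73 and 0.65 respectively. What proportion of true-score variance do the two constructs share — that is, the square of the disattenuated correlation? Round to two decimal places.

Disattenuated r = 0.66 / √(0.73 × 0.65) = 0.66 / 0.6888 = 0.9582.
Shared true-score variance = 0.9582² = 0.9181 ≈ 0.92.

0.92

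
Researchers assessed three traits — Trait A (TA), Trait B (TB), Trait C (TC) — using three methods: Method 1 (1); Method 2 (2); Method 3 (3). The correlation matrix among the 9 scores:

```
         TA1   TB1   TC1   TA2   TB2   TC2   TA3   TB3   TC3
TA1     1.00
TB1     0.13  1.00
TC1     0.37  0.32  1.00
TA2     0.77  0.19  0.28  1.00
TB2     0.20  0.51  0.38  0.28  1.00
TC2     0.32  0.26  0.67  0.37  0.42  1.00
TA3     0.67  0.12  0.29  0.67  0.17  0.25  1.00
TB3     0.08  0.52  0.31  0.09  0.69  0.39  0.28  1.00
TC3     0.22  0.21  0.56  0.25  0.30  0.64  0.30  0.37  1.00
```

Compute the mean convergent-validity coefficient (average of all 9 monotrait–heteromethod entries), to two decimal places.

Convergent values: 0.77, 0.67, 0.67, 0.51, 0.52, 0.69, 0.67, 0.56, 0.64; mean = 5.70/9 = 0.63.

0.63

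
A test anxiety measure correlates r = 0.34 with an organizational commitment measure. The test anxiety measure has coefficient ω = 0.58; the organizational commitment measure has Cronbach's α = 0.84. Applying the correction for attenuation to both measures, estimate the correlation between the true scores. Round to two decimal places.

0.49

r_true = r_obs / √(r_xx · r_yy) = 0.34 / √(0.58 × 0.84) = 0.34 / √0.4872 = 0.34 / 0.6980 ≈ 0.49.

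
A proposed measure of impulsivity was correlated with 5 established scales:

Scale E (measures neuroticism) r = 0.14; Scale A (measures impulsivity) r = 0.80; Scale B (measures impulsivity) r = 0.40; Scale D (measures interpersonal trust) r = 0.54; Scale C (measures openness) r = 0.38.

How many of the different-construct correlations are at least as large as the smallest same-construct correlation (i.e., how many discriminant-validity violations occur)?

1

Convergent (same construct = impulsivity): Scale A, Scale B.
Smallest convergent = 0.40. Discriminant values: 0.14, 0.54, 0.38; count ≥ 0.40 → 1.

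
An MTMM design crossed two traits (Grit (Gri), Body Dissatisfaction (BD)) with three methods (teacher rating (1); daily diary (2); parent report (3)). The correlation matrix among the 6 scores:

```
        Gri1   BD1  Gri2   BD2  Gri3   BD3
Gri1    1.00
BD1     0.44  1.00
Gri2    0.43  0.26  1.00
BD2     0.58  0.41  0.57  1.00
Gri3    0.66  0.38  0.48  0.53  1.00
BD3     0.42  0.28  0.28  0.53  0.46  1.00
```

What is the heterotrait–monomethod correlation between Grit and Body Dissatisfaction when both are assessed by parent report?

Different traits, same method: r(Gri3, BD3) = 0.46.

0.46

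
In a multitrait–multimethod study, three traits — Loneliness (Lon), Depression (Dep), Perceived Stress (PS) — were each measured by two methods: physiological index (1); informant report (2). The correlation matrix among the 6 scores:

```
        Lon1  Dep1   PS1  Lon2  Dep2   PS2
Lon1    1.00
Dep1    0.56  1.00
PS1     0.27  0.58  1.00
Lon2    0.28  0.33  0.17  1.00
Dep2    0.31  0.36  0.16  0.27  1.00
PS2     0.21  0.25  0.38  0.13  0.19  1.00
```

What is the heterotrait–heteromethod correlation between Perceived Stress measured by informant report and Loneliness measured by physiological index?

0.21

Different traits and methods: r(PS2, Lon1) = 0.21.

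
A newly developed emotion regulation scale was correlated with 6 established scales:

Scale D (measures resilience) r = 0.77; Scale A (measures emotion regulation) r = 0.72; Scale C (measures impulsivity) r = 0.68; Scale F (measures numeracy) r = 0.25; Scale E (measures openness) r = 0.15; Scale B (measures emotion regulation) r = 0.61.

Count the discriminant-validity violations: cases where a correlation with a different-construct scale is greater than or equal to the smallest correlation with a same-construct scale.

Convergent (same construct = emotion regulation): Scale A, Scale B.
Smallest convergent = 0.61. Discriminant values: 0.77, 0.68, 0.25, 0.15; count ≥ 0.61 → 2.

2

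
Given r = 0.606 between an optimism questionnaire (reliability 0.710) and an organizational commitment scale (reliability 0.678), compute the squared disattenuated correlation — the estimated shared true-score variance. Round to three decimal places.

0.763

Disattenuated r = 0.606 / √(0.710 × 0.678) = 0.606 / 0.6938 = 0.8735.
Shared true-score variance = 0.8735² = 0.7630 ≈ 0.763.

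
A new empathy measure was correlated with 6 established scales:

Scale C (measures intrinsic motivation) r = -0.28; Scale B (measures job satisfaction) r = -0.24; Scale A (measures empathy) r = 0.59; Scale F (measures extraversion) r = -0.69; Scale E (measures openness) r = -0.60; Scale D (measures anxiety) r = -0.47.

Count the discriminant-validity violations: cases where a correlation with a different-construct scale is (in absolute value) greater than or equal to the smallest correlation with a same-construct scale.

2

Convergent (same construct = empathy): Scale A.
Smallest convergent = 0.59. Discriminant |r|: 0.28, 0.24, 0.69, 0.60, 0.47; count ≥ 0.59 → 2.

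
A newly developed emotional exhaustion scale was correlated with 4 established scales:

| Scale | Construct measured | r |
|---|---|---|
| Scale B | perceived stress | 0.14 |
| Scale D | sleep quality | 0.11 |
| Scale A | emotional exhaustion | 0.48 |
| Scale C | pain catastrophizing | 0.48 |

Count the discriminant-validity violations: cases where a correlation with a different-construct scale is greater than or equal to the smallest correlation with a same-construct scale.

1

Convergent (same construct = emotional exhaustion): Scale A.
Smallest convergent = 0.48. Discriminant values: 0.14, 0.11, 0.48; count ≥ 0.48 → 1.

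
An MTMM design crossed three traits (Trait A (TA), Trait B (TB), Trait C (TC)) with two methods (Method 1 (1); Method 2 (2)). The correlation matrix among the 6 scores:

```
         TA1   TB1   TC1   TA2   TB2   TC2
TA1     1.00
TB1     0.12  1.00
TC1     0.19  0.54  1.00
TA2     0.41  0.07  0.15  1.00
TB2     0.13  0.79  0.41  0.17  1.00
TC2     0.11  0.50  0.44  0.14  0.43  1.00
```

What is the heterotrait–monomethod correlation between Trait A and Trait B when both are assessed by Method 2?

0.17

Different traits, same method: r(TA2, TB2) = 0.17.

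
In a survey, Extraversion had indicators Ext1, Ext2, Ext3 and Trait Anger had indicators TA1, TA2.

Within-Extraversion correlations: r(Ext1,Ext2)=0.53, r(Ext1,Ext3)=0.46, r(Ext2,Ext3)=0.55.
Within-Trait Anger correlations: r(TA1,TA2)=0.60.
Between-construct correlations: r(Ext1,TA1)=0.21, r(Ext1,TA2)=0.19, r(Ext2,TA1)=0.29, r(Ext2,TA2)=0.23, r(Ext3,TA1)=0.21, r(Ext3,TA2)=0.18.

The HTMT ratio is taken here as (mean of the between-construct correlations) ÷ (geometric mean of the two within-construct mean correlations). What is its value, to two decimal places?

0.39

Mean between = 1.31/6 = 0.2183.
Mean within-Ext = 1.54/3 = 0.5133; mean within-TA = 0.60/1 = 0.6000.
Geometric mean = √(0.5133 × 0.6000) = 0.5550.
HTMT = 0.2183 / 0.5550 = 0.39.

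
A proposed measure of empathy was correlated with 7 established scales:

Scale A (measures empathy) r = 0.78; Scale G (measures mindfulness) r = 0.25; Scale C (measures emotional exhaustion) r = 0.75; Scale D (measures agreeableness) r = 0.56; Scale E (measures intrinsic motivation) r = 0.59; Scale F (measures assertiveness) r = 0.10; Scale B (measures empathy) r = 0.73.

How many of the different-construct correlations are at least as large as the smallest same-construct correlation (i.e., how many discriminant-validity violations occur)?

Convergent (same construct = empathy): Scale A, Scale B.
Smallest convergent = 0.73. Discriminant values: 0.25, 0.75, 0.56, 0.59, 0.10; count ≥ 0.73 → 1.

1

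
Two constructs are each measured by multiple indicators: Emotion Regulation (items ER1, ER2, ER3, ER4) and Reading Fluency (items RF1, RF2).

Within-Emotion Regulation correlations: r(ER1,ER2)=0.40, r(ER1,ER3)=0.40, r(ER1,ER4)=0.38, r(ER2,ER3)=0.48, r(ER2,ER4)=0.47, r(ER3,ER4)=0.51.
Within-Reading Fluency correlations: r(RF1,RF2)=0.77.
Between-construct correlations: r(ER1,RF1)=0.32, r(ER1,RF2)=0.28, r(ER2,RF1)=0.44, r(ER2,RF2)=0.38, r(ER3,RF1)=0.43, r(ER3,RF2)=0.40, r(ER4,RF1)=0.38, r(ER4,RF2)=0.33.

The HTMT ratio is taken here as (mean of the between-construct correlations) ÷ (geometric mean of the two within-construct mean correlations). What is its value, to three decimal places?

Between-construct mean = 2.96/8 = 0.3700.
Mean within-ER = 2.64/6 = 0.4400; mean within-RF = 0.77/1 = 0.7700.
Geometric mean = √(0.4400 × 0.7700) = 0.5821.
HTMT = 0.3700 / 0.5821 = 0.636.

0.636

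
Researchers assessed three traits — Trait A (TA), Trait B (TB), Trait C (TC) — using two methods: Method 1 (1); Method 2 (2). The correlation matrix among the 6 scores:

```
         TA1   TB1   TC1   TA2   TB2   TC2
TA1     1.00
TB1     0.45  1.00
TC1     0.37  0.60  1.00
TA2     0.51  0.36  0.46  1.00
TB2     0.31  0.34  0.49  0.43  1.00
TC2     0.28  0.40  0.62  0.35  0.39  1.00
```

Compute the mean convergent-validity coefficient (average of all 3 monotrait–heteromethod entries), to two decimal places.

0.49

Convergent values: 0.51, 0.34, 0.62; mean = 1.47/3 = 0.49.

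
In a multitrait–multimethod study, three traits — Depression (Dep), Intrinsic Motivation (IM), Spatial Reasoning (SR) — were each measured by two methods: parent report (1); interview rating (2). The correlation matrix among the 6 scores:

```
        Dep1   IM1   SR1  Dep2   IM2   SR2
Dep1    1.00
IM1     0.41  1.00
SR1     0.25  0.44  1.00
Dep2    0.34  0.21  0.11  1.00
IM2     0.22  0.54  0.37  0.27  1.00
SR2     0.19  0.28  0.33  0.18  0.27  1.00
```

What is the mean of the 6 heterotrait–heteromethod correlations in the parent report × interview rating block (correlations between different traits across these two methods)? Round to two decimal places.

0.23

HTHM values (method 1 × method 2): 0.22, 0.19, 0.21, 0.28, 0.11, 0.37; mean = 1.38/6 = 0.23.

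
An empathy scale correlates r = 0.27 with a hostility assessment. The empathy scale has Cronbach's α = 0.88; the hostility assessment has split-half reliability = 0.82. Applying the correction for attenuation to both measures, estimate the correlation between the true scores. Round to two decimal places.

r_true = r_obs / √(r_xx · r_yy) = 0.27 / √(0.88 × 0.82) = 0.27 / √0.7216 = 0.27 / 0.8495 ≈ 0.32.

0.32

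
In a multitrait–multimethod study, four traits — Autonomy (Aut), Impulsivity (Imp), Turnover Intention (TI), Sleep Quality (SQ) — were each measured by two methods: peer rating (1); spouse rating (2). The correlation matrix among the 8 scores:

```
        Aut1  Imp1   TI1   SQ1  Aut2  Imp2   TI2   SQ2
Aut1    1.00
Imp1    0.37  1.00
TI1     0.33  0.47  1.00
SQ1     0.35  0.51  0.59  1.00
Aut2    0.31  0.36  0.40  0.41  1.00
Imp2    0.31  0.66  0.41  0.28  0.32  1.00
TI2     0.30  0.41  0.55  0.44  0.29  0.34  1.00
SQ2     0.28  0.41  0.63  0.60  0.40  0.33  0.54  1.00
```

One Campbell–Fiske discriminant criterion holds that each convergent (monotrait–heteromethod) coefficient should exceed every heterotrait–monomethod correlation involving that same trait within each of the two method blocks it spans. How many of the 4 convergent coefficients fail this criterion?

2

Convergent coefficients and their comparison sets:
Aut (methods 1·2): 0.31 vs {0.37, 0.32, 0.33, 0.29, 0.35, 0.40} → fail.
Imp (methods 1·2): 0.66 vs {0.37, 0.32, 0.47, 0.34, 0.51, 0.33} → pass.
TI (methods 1·2): 0.55 vs {0.33, 0.29, 0.47, 0.34, 0.59, 0.54} → fail.
SQ (methods 1·2): 0.60 vs {0.35, 0.40, 0.51, 0.33, 0.59, 0.54} → pass.
2 of 4 fail.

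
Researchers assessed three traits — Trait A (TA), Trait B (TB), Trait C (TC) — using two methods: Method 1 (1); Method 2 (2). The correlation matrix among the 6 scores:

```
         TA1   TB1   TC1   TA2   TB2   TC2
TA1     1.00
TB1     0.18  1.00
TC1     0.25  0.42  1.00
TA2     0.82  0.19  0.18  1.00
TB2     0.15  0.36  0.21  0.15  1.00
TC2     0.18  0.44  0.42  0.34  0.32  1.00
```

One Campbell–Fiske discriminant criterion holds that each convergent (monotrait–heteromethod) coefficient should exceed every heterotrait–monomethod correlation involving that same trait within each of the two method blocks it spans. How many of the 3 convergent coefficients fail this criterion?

Each convergent coefficient versus the relevant comparison correlations:
TA (methods 1·2): 0.82 vs {0.18, 0.15, 0.25, 0.34} → pass.
TB (methods 1·2): 0.36 vs {0.18, 0.15, 0.42, 0.32} → fail.
TC (methods 1·2): 0.42 vs {0.25, 0.34, 0.42, 0.32} → fail.
2 of 3 fail.

2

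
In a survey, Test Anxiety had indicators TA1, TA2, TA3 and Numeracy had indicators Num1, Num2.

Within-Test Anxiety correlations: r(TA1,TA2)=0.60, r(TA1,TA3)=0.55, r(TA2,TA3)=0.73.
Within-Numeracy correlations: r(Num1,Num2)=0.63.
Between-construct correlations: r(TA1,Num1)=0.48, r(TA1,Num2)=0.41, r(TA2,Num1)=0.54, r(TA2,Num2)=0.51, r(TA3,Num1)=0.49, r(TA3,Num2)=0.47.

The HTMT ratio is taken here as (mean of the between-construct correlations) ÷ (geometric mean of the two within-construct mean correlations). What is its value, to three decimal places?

Mean heterotrait r = 2.90/6 = 0.4833.
Mean within-TA = 1.88/3 = 0.6267; mean within-Num = 0.63/1 = 0.6300.
Geometric mean = √(0.6267 × 0.6300) = 0.6283.
HTMT = 0.4833 / 0.6283 = 0.769.

0.769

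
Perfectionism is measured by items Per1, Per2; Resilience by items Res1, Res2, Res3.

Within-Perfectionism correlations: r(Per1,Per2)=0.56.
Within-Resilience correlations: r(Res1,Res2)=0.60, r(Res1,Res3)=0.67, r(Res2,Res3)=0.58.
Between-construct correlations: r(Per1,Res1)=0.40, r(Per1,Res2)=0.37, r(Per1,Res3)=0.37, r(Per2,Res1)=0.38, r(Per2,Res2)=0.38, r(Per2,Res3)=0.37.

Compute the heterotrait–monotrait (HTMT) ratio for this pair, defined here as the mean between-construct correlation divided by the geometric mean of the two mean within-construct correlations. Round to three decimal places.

0.644

Between-construct mean = 2.27/6 = 0.3783.
Mean within-Per = 0.56/1 = 0.5600; mean within-Res = 1.85/3 = 0.6167.
Geometric mean = √(0.5600 × 0.6167) = 0.5877.
HTMT = 0.3783 / 0.5877 = 0.644.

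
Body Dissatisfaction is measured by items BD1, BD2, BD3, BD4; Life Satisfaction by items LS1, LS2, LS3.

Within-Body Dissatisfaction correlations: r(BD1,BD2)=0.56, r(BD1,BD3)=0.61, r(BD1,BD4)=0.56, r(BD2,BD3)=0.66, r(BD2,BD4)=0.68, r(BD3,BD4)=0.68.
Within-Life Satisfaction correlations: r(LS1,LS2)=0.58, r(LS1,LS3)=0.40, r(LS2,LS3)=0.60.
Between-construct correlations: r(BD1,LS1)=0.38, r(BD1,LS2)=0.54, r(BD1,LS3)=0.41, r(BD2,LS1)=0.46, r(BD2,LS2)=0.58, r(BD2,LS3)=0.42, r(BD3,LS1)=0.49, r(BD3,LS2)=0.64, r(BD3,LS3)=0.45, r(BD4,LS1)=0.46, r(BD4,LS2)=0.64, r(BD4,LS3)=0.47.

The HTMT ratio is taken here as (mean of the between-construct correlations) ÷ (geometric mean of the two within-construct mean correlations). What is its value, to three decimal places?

Between-construct mean = 5.94/12 = 0.4950.
Mean within-BD = 3.75/6 = 0.6250; mean within-LS = 1.58/3 = 0.5267.
Geometric mean = √(0.6250 × 0.5267) = 0.5737.
HTMT = 0.4950 / 0.5737 = 0.863.

0.863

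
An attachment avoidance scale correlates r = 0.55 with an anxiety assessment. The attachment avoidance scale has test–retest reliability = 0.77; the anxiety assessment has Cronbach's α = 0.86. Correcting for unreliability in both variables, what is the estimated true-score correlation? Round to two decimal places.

0.68

r_true = r_obs / √(r_xx · r_yy) = 0.55 / √(0.77 × 0.86) = 0.55 / √0.6622 = 0.55 / 0.8138 ≈ 0.68.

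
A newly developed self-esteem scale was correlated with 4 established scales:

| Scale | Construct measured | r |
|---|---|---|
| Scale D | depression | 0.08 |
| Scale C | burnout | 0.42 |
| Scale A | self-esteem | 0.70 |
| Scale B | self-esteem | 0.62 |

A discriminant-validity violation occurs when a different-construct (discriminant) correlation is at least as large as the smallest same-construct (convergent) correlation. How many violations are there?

0

Convergent (same construct = self-esteem): Scale A, Scale B.
Smallest convergent = 0.62. Discriminant values: 0.08, 0.42; count ≥ 0.62 → 0.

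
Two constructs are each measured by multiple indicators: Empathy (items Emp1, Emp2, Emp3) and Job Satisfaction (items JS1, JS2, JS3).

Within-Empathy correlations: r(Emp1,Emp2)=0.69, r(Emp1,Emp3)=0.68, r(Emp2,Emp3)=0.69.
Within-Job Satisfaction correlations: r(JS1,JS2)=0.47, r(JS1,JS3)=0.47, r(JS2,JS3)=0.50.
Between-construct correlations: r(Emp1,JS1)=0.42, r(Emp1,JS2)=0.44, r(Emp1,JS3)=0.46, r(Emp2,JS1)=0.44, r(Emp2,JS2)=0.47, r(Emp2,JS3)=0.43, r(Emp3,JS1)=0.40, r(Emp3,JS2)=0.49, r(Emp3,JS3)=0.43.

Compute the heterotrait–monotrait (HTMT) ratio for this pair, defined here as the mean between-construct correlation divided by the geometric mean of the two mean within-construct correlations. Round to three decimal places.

Mean between = 3.98/9 = 0.4422.
Mean within-Emp = 2.06/3 = 0.6867; mean within-JS = 1.44/3 = 0.4800.
Geometric mean = √(0.6867 × 0.4800) = 0.5741.
HTMT = 0.4422 / 0.5741 = 0.770.

0.770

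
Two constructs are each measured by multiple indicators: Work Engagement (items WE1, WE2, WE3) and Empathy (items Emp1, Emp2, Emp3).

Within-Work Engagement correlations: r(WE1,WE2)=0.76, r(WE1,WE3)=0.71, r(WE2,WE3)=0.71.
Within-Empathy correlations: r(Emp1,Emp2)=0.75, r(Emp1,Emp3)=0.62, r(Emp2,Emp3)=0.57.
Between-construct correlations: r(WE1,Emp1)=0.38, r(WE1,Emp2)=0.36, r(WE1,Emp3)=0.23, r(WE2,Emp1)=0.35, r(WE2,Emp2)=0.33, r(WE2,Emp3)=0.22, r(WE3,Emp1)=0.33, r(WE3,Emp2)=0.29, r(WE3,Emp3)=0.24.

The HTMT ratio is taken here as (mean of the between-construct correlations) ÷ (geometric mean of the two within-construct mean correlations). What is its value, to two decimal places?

Mean between = 2.73/9 = 0.3033.
Mean within-WE = 2.18/3 = 0.7267; mean within-Emp = 1.94/3 = 0.6467.
Geometric mean = √(0.7267 × 0.6467) = 0.6855.
HTMT = 0.3033 / 0.6855 = 0.44.

0.44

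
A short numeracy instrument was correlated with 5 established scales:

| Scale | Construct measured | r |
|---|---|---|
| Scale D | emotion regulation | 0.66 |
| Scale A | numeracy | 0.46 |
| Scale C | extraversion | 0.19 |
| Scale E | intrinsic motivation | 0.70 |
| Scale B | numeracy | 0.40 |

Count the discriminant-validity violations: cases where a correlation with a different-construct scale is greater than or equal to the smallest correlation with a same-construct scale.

2

Convergent (same construct = numeracy): Scale A, Scale B.
Smallest convergent = 0.40. Discriminant values: 0.66, 0.19, 0.70; count ≥ 0.40 → 2.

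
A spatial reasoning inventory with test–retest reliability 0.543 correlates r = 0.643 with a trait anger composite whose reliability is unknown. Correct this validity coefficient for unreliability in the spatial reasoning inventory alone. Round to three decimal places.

0.873

Single correction: r_c = r_obs / √r_xx = 0.643 / √0.543 = 0.643 / 0.7369 ≈ 0.873.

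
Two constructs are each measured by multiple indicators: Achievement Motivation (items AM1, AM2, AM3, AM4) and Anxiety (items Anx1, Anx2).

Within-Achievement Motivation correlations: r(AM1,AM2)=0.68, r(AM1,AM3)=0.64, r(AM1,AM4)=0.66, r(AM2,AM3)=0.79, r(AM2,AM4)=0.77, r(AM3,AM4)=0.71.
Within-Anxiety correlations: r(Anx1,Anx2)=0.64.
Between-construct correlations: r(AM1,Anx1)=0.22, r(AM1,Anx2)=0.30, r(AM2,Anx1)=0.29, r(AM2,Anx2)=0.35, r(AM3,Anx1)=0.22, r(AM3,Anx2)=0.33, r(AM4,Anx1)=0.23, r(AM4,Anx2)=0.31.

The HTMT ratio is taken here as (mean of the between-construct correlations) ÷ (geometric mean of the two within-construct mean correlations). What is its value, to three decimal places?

0.418

Mean between = 2.25/8 = 0.2813.
Mean within-AM = 4.25/6 = 0.7083; mean within-Anx = 0.64/1 = 0.6400.
Geometric mean = √(0.7083 × 0.6400) = 0.6733.
HTMT = 0.2813 / 0.6733 = 0.418.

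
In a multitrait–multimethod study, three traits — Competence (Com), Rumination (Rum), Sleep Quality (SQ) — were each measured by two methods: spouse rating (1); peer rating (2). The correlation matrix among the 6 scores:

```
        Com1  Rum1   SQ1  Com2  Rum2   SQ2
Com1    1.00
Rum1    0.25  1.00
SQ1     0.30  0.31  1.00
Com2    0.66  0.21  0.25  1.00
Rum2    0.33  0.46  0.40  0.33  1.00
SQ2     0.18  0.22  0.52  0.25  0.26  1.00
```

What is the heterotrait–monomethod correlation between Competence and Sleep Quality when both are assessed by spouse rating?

0.30

Different traits, same method: r(Com1, SQ1) = 0.30.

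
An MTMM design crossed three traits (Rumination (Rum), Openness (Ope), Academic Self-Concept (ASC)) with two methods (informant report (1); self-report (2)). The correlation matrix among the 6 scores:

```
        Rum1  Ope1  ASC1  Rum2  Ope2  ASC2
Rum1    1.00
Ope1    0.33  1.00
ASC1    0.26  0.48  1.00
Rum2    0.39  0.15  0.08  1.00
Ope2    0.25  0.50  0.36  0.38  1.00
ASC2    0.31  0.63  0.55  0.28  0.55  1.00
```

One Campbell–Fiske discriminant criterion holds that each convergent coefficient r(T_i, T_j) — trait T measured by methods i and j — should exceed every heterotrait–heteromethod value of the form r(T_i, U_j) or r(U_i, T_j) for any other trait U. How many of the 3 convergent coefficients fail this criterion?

Each convergent coefficient versus the relevant comparison correlations:
Rum (methods 1·2): 0.39 vs {0.25, 0.15, 0.31, 0.08} → pass.
Ope (methods 1·2): 0.50 vs {0.15, 0.25, 0.63, 0.36} → fail.
ASC (methods 1·2): 0.55 vs {0.08, 0.31, 0.36, 0.63} → fail.
2 of 3 fail.

2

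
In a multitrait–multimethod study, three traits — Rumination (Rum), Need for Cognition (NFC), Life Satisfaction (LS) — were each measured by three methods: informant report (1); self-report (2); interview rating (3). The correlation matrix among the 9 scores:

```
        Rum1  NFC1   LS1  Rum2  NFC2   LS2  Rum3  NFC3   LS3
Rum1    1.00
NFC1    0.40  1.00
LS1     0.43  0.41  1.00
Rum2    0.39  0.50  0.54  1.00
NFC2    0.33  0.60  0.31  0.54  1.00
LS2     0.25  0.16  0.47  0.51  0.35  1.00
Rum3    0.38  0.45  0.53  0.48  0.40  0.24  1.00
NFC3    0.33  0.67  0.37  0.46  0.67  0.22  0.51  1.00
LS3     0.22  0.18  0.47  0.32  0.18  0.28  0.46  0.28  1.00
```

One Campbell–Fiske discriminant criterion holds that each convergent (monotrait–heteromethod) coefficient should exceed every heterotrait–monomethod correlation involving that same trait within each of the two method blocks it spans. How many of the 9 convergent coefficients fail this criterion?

5

Checking each validity diagonal entry against its comparison values:
Rum (methods 1·2): 0.39 vs {0.40, 0.54, 0.43, 0.51} → fail.
Rum (methods 1·3): 0.38 vs {0.40, 0.51, 0.43, 0.46} → fail.
Rum (methods 2·3): 0.48 vs {0.54, 0.51, 0.51, 0.46} → fail.
NFC (methods 1·2): 0.60 vs {0.40, 0.54, 0.41, 0.35} → pass.
NFC (methods 1·3): 0.67 vs {0.40, 0.51, 0.41, 0.28} → pass.
NFC (methods 2·3): 0.67 vs {0.54, 0.51, 0.35, 0.28} → pass.
LS (methods 1·2): 0.47 vs {0.43, 0.51, 0.41, 0.35} → fail.
LS (methods 1·3): 0.47 vs {0.43, 0.46, 0.41, 0.28} → pass.
LS (methods 2·3): 0.28 vs {0.51, 0.46, 0.35, 0.28} → fail.
5 of 9 fail.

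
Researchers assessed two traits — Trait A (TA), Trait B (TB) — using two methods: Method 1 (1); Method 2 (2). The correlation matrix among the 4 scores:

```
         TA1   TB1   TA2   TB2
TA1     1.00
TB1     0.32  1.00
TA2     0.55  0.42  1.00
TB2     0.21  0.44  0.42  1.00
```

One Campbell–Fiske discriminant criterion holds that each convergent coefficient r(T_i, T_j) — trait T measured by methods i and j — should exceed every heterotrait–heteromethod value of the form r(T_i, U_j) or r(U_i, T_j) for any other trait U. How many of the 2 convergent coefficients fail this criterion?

Checking each validity diagonal entry against its comparison values:
TA (methods 1·2): 0.55 vs {0.21, 0.42} → pass.
TB (methods 1·2): 0.44 vs {0.42, 0.21} → pass.
0 of 2 fail.

0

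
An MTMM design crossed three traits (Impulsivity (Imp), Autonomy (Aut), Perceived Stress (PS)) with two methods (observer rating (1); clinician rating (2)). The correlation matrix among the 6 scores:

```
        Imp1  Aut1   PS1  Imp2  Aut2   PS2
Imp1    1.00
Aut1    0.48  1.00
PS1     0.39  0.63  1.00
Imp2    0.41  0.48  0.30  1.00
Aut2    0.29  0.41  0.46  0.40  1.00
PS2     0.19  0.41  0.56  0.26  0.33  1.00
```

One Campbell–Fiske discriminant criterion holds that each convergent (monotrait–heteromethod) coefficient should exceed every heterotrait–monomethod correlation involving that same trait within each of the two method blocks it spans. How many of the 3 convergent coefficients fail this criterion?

3

Each convergent coefficient versus the relevant comparison correlations:
Imp (methods 1·2): 0.41 vs {0.48, 0.40, 0.39, 0.26} → fail.
Aut (methods 1·2): 0.41 vs {0.48, 0.40, 0.63, 0.33} → fail.
PS (methods 1·2): 0.56 vs {0.39, 0.26, 0.63, 0.33} → fail.
3 of 3 fail.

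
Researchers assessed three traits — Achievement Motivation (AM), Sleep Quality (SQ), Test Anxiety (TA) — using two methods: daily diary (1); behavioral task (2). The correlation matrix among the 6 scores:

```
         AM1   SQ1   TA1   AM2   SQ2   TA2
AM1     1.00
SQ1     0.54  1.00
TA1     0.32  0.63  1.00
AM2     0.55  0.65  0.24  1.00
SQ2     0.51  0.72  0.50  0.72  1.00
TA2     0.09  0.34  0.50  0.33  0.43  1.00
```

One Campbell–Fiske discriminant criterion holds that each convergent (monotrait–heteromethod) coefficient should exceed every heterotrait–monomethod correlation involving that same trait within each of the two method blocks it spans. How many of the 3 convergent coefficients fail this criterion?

3

Convergent coefficients and their comparison sets:
AM (methods 1·2): 0.55 vs {0.54, 0.72, 0.32, 0.33} → fail.
SQ (methods 1·2): 0.72 vs {0.54, 0.72, 0.63, 0.43} → fail.
TA (methods 1·2): 0.50 vs {0.32, 0.33, 0.63, 0.43} → fail.
3 of 3 fail.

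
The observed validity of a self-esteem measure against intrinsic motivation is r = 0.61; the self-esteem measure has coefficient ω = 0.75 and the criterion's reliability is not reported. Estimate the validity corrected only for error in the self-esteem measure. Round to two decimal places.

0.70

Single correction: r_c = r_obs / √r_xx = 0.61 / √0.75 = 0.61 / 0.8660 ≈ 0.70.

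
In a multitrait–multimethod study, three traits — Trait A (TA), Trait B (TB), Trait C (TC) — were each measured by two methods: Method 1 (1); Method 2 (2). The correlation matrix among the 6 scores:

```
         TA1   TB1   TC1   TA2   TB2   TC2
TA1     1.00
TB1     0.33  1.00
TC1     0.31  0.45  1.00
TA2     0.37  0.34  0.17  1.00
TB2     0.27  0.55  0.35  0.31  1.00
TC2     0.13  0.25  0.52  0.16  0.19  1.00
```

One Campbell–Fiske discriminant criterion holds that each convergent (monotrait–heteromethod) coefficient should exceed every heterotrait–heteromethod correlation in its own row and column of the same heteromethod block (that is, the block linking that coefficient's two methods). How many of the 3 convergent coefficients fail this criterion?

Checking each validity diagonal entry against its comparison values:
TA (methods 1·2): 0.37 vs {0.27, 0.34, 0.13, 0.17} → pass.
TB (methods 1·2): 0.55 vs {0.34, 0.27, 0.25, 0.35} → pass.
TC (methods 1·2): 0.52 vs {0.17, 0.13, 0.35, 0.25} → pass.
0 of 3 fail.

0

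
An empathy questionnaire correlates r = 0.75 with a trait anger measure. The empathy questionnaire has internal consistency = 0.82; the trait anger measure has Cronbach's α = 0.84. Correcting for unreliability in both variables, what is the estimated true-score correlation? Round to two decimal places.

0.90

r_true = r_obs / √(r_xx · r_yy) = 0.75 / √(0.82 × 0.84) = 0.75 / √0.6888 = 0.75 / 0.8299 ≈ 0.90.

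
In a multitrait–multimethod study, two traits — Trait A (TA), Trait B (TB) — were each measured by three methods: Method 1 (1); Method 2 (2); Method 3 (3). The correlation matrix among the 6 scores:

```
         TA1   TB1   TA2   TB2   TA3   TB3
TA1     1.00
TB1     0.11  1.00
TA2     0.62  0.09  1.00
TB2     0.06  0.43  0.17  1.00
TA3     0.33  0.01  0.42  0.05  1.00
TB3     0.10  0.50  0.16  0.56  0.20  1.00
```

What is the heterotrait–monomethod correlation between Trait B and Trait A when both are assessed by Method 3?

Different traits, same method: r(TB3, TA3) = 0.20.

0.20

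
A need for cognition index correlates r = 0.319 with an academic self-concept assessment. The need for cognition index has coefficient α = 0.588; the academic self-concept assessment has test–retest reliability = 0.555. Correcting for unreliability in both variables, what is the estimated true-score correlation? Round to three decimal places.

0.558

r_true = r_obs / √(r_xx · r_yy) = 0.319 / √(0.588 × 0.555) = 0.319 / √0.326340 = 0.319 / 0.5713 ≈ 0.558.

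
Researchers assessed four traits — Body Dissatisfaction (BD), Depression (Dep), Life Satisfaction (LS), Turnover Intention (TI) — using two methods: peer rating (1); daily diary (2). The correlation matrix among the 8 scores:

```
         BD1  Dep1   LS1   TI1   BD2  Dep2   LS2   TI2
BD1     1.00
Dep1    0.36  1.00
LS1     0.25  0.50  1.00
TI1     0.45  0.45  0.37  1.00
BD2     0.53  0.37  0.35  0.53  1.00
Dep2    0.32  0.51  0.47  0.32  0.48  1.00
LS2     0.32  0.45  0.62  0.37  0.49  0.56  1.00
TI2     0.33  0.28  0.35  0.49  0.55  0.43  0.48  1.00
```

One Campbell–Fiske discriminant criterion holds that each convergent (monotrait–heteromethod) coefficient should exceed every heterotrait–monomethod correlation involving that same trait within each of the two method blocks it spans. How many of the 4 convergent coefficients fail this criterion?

3

Each convergent coefficient versus the relevant comparison correlations:
BD (methods 1·2): 0.53 vs {0.36, 0.48, 0.25, 0.49, 0.45, 0.55} → fail.
Dep (methods 1·2): 0.51 vs {0.36, 0.48, 0.50, 0.56, 0.45, 0.43} → fail.
LS (methods 1·2): 0.62 vs {0.25, 0.49, 0.50, 0.56, 0.37, 0.48} → pass.
TI (methods 1·2): 0.49 vs {0.45, 0.55, 0.45, 0.43, 0.37, 0.48} → fail.
3 of 4 fail.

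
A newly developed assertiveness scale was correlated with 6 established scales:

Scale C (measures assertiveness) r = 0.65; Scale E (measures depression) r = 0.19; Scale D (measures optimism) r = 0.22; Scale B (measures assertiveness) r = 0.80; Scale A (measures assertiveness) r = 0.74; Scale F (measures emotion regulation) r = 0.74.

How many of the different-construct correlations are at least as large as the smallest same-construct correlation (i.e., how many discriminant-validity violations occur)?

Convergent (same construct = assertiveness): Scale C, Scale B, Scale A.
Smallest convergent = 0.65. Discriminant values: 0.19, 0.22, 0.74; count ≥ 0.65 → 1.

1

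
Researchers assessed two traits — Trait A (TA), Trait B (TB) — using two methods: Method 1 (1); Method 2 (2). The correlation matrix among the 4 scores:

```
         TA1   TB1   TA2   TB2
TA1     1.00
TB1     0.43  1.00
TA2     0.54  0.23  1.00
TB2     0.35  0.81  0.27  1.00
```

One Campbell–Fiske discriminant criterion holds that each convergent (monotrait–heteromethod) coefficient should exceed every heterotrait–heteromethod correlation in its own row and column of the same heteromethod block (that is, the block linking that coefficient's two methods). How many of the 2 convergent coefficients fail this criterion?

Checking each validity diagonal entry against its comparison values:
TA (methods 1·2): 0.54 vs {0.35, 0.23} → pass.
TB (methods 1·2): 0.81 vs {0.23, 0.35} → pass.
0 of 2 fail.

0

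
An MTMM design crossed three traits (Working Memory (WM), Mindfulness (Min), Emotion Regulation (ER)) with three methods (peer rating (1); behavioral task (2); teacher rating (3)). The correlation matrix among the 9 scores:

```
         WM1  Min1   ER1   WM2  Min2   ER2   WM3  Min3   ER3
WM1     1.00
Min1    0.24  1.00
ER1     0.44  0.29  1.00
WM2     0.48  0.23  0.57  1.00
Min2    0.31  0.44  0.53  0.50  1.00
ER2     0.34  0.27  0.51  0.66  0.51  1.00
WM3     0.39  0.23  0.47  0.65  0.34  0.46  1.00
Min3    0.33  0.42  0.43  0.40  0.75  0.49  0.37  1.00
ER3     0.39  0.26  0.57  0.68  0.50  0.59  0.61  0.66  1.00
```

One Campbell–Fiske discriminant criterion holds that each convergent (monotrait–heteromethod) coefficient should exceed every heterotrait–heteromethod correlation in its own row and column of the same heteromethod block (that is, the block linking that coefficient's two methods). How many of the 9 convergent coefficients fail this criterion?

Each convergent coefficient versus the relevant comparison correlations:
WM (methods 1·2): 0.48 vs {0.31, 0.23, 0.34, 0.57} → fail.
WM (methods 1·3): 0.39 vs {0.33, 0.23, 0.39, 0.47} → fail.
WM (methods 2·3): 0.65 vs {0.40, 0.34, 0.68, 0.46} → fail.
Min (methods 1·2): 0.44 vs {0.23, 0.31, 0.27, 0.53} → fail.
Min (methods 1·3): 0.42 vs {0.23, 0.33, 0.26, 0.43} → fail.
Min (methods 2·3): 0.75 vs {0.34, 0.40, 0.50, 0.49} → pass.
ER (methods 1·2): 0.51 vs {0.57, 0.34, 0.53, 0.27} → fail.
ER (methods 1·3): 0.57 vs {0.47, 0.39, 0.43, 0.26} → pass.
ER (methods 2·3): 0.59 vs {0.46, 0.68, 0.49, 0.50} → fail.
7 of 9 fail.

7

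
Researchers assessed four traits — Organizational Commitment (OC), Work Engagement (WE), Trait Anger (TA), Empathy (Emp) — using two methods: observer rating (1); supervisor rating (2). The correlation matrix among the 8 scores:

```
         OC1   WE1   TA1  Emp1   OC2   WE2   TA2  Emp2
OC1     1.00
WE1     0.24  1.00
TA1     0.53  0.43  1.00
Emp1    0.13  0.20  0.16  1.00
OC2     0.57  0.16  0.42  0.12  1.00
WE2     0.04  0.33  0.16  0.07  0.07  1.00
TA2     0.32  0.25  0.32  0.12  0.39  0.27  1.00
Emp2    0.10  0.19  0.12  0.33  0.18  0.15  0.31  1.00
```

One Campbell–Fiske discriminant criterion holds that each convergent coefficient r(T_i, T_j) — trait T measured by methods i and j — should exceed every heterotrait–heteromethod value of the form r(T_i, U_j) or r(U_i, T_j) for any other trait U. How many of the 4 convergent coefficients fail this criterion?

Each convergent coefficient versus the relevant comparison correlations:
OC (methods 1·2): 0.57 vs {0.04, 0.16, 0.32, 0.42, 0.10, 0.12} → pass.
WE (methods 1·2): 0.33 vs {0.16, 0.04, 0.25, 0.16, 0.19, 0.07} → pass.
TA (methods 1·2): 0.32 vs {0.42, 0.32, 0.16, 0.25, 0.12, 0.12} → fail.
Emp (methods 1·2): 0.33 vs {0.12, 0.10, 0.07, 0.19, 0.12, 0.12} → pass.
1 of 4 fail.

1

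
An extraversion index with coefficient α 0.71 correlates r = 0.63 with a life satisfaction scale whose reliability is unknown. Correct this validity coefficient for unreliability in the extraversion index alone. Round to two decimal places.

0.75

Single correction: r_c = r_obs / √r_xx = 0.63 / √0.71 = 0.63 / 0.8426 ≈ 0.75.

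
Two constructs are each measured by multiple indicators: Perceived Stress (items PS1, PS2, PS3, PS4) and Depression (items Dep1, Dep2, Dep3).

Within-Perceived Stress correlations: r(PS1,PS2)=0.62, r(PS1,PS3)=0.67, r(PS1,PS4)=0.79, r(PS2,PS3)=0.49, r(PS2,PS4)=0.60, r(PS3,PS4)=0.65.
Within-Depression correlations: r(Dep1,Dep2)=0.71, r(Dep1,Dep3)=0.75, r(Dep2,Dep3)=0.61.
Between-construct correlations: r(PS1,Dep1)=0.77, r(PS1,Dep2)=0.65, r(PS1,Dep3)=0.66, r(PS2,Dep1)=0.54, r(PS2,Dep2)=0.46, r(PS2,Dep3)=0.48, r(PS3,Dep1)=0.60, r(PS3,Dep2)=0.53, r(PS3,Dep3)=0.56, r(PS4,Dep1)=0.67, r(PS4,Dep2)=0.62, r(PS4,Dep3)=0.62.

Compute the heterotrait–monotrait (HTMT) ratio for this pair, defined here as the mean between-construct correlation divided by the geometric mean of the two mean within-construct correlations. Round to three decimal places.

Mean between = 7.16/12 = 0.5967.
Mean within-PS = 3.82/6 = 0.6367; mean within-Dep = 2.07/3 = 0.6900.
Geometric mean = √(0.6367 × 0.6900) = 0.6628.
HTMT = 0.5967 / 0.6628 = 0.900.

0.900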